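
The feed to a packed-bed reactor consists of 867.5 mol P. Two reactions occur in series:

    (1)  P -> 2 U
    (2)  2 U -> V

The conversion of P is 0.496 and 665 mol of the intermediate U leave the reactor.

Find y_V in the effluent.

Conversion of P: P consumed = 1ξ₁ = 0.496 × 867.5 → ξ₁ = 430.3 mol.
U balance: n_U = 0 + 2ξ₁ − 2ξ₂ = 665 → ξ₂ = (2·430.3 − 665)/2 = 97.78 mol.
Outlet amounts (n = n₀ + Σ ν·ξ):
  P: 867.5 − 1(430.3) = 437.2
  U: 0 + 2(430.3) − 2(97.78) = 665
  V: 0 + 1(97.78) = 97.78
Total out = 1200 mol; y_V = 97.78 / 1200 = 0.08148.

0.0815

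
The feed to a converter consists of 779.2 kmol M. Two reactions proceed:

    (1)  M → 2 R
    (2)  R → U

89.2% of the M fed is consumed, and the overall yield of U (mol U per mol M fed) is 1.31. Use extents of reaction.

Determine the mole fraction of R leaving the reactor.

Conversion of M: M consumed = 1ξ₁ = 0.892 × 779.2 → ξ₁ = 695 kmol.
Yield of U: 1ξ₂ / 779.2 = 1.31 → ξ₂ = 1021 kmol.
Outlet amounts (n = n₀ + Σ ν·ξ):
  M: 779.2 − 1(695) = 84.15
  R: 0 + 2(695) − 1(1021) = 369.3
  U: 0 + 1(1021) = 1021
Total out = 1474 kmol; y_R = 369.3 / 1474 = 0.2505.

0.251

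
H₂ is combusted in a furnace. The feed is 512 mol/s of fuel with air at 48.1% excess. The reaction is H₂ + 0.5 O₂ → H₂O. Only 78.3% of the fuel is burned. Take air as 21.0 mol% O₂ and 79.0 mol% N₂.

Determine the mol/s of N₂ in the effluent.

1430 mol/s

Stoichiometric O₂ = 0.5 × 512 = 256 mol/s; O₂ fed = 256 × 1.481 = 379.1 mol/s.
N₂ fed = 379.1 × 79/21 = 1426 mol/s.
Fuel reacted = 0.783 × 512 → ξ = 400.9 mol/s.
Outlet (n = n₀ + ν ξ):
  H₂: 512 − 1(400.9) = 111.1
  O₂: 379.1 − 0.5(400.9) = 178.7
  N₂: 1426 (inert)
  H₂O: 0 + 1(400.9) = 400.9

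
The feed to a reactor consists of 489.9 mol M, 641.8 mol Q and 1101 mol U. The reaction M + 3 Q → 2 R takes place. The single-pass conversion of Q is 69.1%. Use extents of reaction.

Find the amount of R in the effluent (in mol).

Q reacted = 0.691 × 641.8 = 443.5 mol; ν_Q = −3, so ξ = 443.5/3 = 147.8 mol.
Outlet amounts (n = n₀ + ν ξ):
  M: 489.9 − 1(147.8) = 342.1
  Q: 641.8 − 3(147.8) = 198.3
  R: 0 + 2(147.8) = 295.7
  U: 1101 (inert)

296 mol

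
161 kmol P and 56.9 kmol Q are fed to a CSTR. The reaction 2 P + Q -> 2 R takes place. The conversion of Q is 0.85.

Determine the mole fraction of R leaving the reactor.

Q reacted = 0.85 × 56.9 = 48.36 kmol; ν_Q = −1, so ξ = 48.36/1 = 48.36 kmol.
Outlet amounts (n = n₀ + ν ξ):
  P: 161 − 2(48.36) = 64.27
  Q: 56.9 − 1(48.36) = 8.535
  R: 0 + 2(48.36) = 96.73
Total out = 169.5 kmol; y_R = 96.73 / 169.5 = 0.5706.

0.571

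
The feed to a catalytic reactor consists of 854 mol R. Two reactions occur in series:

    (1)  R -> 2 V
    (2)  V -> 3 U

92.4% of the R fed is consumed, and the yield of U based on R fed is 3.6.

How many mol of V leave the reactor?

Conversion of R: R consumed = 1ξ₁ = 0.924 × 854 → ξ₁ = 789.1 mol.
Yield of U: 3ξ₂ / 854 = 3.6 → ξ₂ = 1025 mol.
Outlet amounts (n = n₀ + Σ ν·ξ):
  R: 854 − 1(789.1) = 64.9
  V: 0 + 2(789.1) − 1(1025) = 553.4
  U: 0 + 3(1025) = 3074

553 mol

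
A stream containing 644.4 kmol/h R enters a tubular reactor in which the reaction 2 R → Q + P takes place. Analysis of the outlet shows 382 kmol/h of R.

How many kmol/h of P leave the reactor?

131 kmol/h

For R: n = n₀ − 2ξ → 382 = 644.4 − 2ξ, giving ξ = 131.2 kmol/h.
Outlet amounts (n = n₀ + ν ξ):
  R: 644.4 − 2(131.2) = 382
  Q: 0 + 1(131.2) = 131.2
  P: 0 + 1(131.2) = 131.2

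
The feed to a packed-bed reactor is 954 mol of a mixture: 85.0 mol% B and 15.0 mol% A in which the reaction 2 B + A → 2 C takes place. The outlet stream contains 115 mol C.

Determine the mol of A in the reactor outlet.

For C: n = n₀ + 2ξ → 115 = 0 + 2ξ, giving ξ = 57.5 mol.
Outlet amounts (n = n₀ + ν ξ):
  B: 810.9 − 2(57.5) = 695.9
  A: 143.1 − 1(57.5) = 85.6
  C: 0 + 2(57.5) = 115

85.6 mol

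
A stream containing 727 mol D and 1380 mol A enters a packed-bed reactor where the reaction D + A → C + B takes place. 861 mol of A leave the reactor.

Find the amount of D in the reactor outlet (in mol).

For A: n = n₀ − 1ξ → 861 = 1380 − 1ξ, giving ξ = 519 mol.
Outlet amounts (n = n₀ + ν ξ):
  D: 727 − 1(519) = 208
  A: 1380 − 1(519) = 861
  C: 0 + 1(519) = 519
  B: 0 + 1(519) = 519

208 mol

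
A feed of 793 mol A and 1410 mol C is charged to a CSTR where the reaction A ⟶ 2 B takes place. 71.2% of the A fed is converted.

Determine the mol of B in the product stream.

A reacted = 0.712 × 793 = 564.6 mol; ν_A = −1, so ξ = 564.6/1 = 564.6 mol.
Outlet amounts (n = n₀ + ν ξ):
  A: 793 − 1(564.6) = 228.4
  B: 0 + 2(564.6) = 1129
  C: 1410 (inert)

1130 mol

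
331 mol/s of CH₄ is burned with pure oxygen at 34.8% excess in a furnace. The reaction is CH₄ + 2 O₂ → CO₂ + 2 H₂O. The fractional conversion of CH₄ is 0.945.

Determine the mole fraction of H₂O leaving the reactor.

0.511

Stoichiometric O₂ = 2 × 331 = 662 mol/s; O₂ fed = 662 × 1.348 = 892.4 mol/s.
Fuel reacted = 0.945 × 331 → ξ = 312.8 mol/s.
Outlet (n = n₀ + ν ξ):
  CH₄: 331 − 1(312.8) = 18.21
  O₂: 892.4 − 2(312.8) = 266.8
  CO₂: 0 + 1(312.8) = 312.8
  H₂O: 0 + 2(312.8) = 625.6
Total out = 1223 mol/s; y_H₂O = 625.6 / 1223 = 0.5114.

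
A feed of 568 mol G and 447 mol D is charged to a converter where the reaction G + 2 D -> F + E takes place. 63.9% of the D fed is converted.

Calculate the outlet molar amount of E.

143 mol

D reacted = 0.639 × 447 = 285.6 mol; ν_D = −2, so ξ = 285.6/2 = 142.8 mol.
Outlet amounts (n = n₀ + ν ξ):
  G: 568 − 1(142.8) = 425.2
  D: 447 − 2(142.8) = 161.4
  F: 0 + 1(142.8) = 142.8
  E: 0 + 1(142.8) = 142.8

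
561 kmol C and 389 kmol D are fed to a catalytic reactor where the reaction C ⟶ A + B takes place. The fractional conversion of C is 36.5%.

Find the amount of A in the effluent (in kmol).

C reacted = 0.365 × 561 = 204.8 kmol; ν_C = −1, so ξ = 204.8/1 = 204.8 kmol.
Outlet amounts (n = n₀ + ν ξ):
  C: 561 − 1(204.8) = 356.2
  A: 0 + 1(204.8) = 204.8
  B: 0 + 1(204.8) = 204.8
  D: 389 (inert)

205 kmol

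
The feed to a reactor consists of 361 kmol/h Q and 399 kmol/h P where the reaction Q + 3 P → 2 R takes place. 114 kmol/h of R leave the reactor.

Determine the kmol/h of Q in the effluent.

For R: n = n₀ + 2ξ → 114 = 0 + 2ξ, giving ξ = 57 kmol/h.
Outlet amounts (n = n₀ + ν ξ):
  Q: 361 − 1(57) = 304
  P: 399 − 3(57) = 228
  R: 0 + 2(57) = 114

304 kmol/h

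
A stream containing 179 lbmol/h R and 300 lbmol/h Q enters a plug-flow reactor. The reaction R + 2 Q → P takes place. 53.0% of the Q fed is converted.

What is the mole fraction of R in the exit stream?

0.311

Q reacted = 0.53 × 300 = 159 lbmol/h; ν_Q = −2, so ξ = 159/2 = 79.5 lbmol/h.
Outlet amounts (n = n₀ + ν ξ):
  R: 179 − 1(79.5) = 99.5
  Q: 300 − 2(79.5) = 141
  P: 0 + 1(79.5) = 79.5
Total out = 320 lbmol/h; y_R = 99.5 / 320 = 0.3109.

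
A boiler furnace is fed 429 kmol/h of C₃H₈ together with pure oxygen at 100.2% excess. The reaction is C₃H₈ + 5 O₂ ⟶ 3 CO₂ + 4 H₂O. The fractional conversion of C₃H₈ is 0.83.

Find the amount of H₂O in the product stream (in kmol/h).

1420 kmol/h

Stoichiometric O₂ = 5 × 429 = 2145 kmol/h; O₂ fed = 2145 × 2.002 = 4294 kmol/h.
Fuel reacted = 0.83 × 429 → ξ = 356.1 kmol/h.
Outlet (n = n₀ + ν ξ):
  C₃H₈: 429 − 1(356.1) = 72.93
  O₂: 4294 − 5(356.1) = 2514
  CO₂: 0 + 3(356.1) = 1068
  H₂O: 0 + 4(356.1) = 1424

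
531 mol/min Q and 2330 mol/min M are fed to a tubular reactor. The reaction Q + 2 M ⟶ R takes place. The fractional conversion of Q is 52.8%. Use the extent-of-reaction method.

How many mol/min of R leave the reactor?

280 mol/min

Q reacted = 0.528 × 531 = 280.4 mol/min; ν_Q = −1, so ξ = 280.4/1 = 280.4 mol/min.
Outlet amounts (n = n₀ + ν ξ):
  Q: 531 − 1(280.4) = 250.6
  M: 2330 − 2(280.4) = 1769
  R: 0 + 1(280.4) = 280.4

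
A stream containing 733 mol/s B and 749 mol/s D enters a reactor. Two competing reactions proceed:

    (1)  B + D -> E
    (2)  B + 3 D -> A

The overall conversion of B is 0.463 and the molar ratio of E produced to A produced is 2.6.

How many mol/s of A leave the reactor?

94.3 mol/s

Conversion of B: B consumed = 0.463 × 733 = 339.4 mol/s = 1ξ₁ + 1ξ₂.
Selectivity: 1ξ₁ / (1ξ₂) = 2.6 → ξ₁ = 2.6 ξ₂.
Substitute: (1·2.6 + 1) ξ₂ = 339.4 → ξ₂ = 94.27 mol/s, ξ₁ = 245.1 mol/s.
Outlet amounts (n = n₀ + Σ ν·ξ):
  B: 733 − 1(245.1) − 1(94.27) = 393.6
  D: 749 − 1(245.1) − 3(94.27) = 221.1
  E: 0 + 1(245.1) = 245.1
  A: 0 + 1(94.27) = 94.27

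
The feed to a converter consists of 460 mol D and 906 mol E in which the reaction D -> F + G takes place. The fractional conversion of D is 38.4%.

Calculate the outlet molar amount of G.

177 mol

D reacted = 0.384 × 460 = 176.6 mol; ν_D = −1, so ξ = 176.6/1 = 176.6 mol.
Outlet amounts (n = n₀ + ν ξ):
  D: 460 − 1(176.6) = 283.4
  F: 0 + 1(176.6) = 176.6
  G: 0 + 1(176.6) = 176.6
  E: 906 (inert)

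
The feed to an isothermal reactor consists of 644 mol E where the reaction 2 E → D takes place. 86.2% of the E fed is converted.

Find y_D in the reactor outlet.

0.757

E reacted = 0.862 × 644 = 555.1 mol; ν_E = −2, so ξ = 555.1/2 = 277.6 mol.
Outlet amounts (n = n₀ + ν ξ):
  E: 644 − 2(277.6) = 88.87
  D: 0 + 1(277.6) = 277.6
Total out = 366.4 mol; y_D = 277.6 / 366.4 = 0.7575.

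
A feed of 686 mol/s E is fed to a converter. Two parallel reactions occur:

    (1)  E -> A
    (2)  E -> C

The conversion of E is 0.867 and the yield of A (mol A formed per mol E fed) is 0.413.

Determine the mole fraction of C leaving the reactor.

Yield of A: 1ξ₁ / 686 = 0.413 → ξ₁ = 283.3 mol/s.
Conversion of E: 1ξ₁ + 1ξ₂ = 0.867 × 686 = 594.8 → ξ₂ = 311.4 mol/s.
Outlet amounts (n = n₀ + Σ ν·ξ):
  E: 686 − 1(283.3) − 1(311.4) = 91.24
  A: 0 + 1(283.3) = 283.3
  C: 0 + 1(311.4) = 311.4
Total out = 686 mol/s; y_C = 311.4 / 686 = 0.454.

0.454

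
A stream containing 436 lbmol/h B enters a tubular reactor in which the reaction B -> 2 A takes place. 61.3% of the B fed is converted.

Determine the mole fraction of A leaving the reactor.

0.76

B reacted = 0.613 × 436 = 267.3 lbmol/h; ν_B = −1, so ξ = 267.3/1 = 267.3 lbmol/h.
Outlet amounts (n = n₀ + ν ξ):
  B: 436 − 1(267.3) = 168.7
  A: 0 + 2(267.3) = 534.5
Total out = 703.3 lbmol/h; y_A = 534.5 / 703.3 = 0.7601.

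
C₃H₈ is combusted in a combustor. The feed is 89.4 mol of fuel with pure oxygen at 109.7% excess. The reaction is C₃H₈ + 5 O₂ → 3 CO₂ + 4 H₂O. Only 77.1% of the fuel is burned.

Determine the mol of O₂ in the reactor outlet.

593 mol

Stoichiometric O₂ = 5 × 89.4 = 447 mol; O₂ fed = 447 × 2.097 = 937.4 mol.
Fuel reacted = 0.771 × 89.4 → ξ = 68.93 mol.
Outlet (n = n₀ + ν ξ):
  C₃H₈: 89.4 − 1(68.93) = 20.47
  O₂: 937.4 − 5(68.93) = 592.7
  CO₂: 0 + 3(68.93) = 206.8
  H₂O: 0 + 4(68.93) = 275.7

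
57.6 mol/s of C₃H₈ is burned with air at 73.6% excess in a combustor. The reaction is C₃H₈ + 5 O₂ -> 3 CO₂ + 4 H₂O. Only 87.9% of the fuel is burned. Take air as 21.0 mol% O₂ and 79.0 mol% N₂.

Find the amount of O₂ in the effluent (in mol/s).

247 mol/s

Stoichiometric O₂ = 5 × 57.6 = 288 mol/s; O₂ fed = 288 × 1.736 = 500 mol/s.
N₂ fed = 500 × 79/21 = 1881 mol/s.
Fuel reacted = 0.879 × 57.6 → ξ = 50.63 mol/s.
Outlet (n = n₀ + ν ξ):
  C₃H₈: 57.6 − 1(50.63) = 6.97
  O₂: 500 − 5(50.63) = 246.8
  N₂: 1881 (inert)
  CO₂: 0 + 3(50.63) = 151.9
  H₂O: 0 + 4(50.63) = 202.5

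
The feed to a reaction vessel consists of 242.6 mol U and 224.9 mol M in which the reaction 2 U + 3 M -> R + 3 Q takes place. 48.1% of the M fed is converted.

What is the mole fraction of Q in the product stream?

M reacted = 0.481 × 224.9 = 108.2 mol; ν_M = −3, so ξ = 108.2/3 = 36.06 mol.
Outlet amounts (n = n₀ + ν ξ):
  U: 242.6 − 2(36.06) = 170.5
  M: 224.9 − 3(36.06) = 116.7
  R: 0 + 1(36.06) = 36.06
  Q: 0 + 3(36.06) = 108.2
Total out = 431.4 mol; y_Q = 108.2 / 431.4 = 0.2507.

0.251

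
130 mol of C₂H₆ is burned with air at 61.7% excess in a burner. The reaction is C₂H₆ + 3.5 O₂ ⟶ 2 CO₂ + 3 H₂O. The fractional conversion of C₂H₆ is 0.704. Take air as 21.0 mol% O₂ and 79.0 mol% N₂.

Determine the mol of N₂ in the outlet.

2770 mol

Stoichiometric O₂ = 3.5 × 130 = 455 mol; O₂ fed = 455 × 1.617 = 735.7 mol.
N₂ fed = 735.7 × 79/21 = 2768 mol.
Fuel reacted = 0.704 × 130 → ξ = 91.52 mol.
Outlet (n = n₀ + ν ξ):
  C₂H₆: 130 − 1(91.52) = 38.48
  O₂: 735.7 − 3.5(91.52) = 415.4
  N₂: 2768 (inert)
  CO₂: 0 + 2(91.52) = 183
  H₂O: 0 + 3(91.52) = 274.6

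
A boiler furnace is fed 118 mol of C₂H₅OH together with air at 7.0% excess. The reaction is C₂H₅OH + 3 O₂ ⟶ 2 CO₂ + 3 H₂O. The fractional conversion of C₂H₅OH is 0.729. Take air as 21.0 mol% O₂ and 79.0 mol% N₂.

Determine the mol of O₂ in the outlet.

121 mol

Stoichiometric O₂ = 3 × 118 = 354 mol; O₂ fed = 354 × 1.070 = 378.8 mol.
N₂ fed = 378.8 × 79/21 = 1425 mol.
Fuel reacted = 0.729 × 118 → ξ = 86.02 mol.
Outlet (n = n₀ + ν ξ):
  C₂H₅OH: 118 − 1(86.02) = 31.98
  O₂: 378.8 − 3(86.02) = 120.7
  N₂: 1425 (inert)
  CO₂: 0 + 2(86.02) = 172
  H₂O: 0 + 3(86.02) = 258.1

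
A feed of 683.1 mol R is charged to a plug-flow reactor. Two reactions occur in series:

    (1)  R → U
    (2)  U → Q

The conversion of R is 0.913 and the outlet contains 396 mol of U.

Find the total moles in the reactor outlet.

683 mol

Conversion of R: R consumed = 1ξ₁ = 0.913 × 683.1 → ξ₁ = 623.7 mol.
U balance: n_U = 0 + 1ξ₁ − 1ξ₂ = 396 → ξ₂ = (1·623.7 − 396)/1 = 227.7 mol.
Outlet amounts (n = n₀ + Σ ν·ξ):
  R: 683.1 − 1(623.7) = 59.43
  U: 0 + 1(623.7) − 1(227.7) = 396
  Q: 0 + 1(227.7) = 227.7
Total out = 59.43 + 396 + 227.7 = 683.1 mol.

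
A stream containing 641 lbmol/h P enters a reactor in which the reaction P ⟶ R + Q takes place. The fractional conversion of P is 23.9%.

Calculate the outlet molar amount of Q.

153 lbmol/h

P reacted = 0.239 × 641 = 153.2 lbmol/h; ν_P = −1, so ξ = 153.2/1 = 153.2 lbmol/h.
Outlet amounts (n = n₀ + ν ξ):
  P: 641 − 1(153.2) = 487.8
  R: 0 + 1(153.2) = 153.2
  Q: 0 + 1(153.2) = 153.2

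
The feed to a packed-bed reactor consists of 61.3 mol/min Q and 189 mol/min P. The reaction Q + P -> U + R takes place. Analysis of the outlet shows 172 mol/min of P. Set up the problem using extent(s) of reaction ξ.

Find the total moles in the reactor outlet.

For P: n = n₀ − 1ξ → 172 = 189 − 1ξ, giving ξ = 17 mol/min.
Outlet amounts (n = n₀ + ν ξ):
  Q: 61.3 − 1(17) = 44.3
  P: 189 − 1(17) = 172
  U: 0 + 1(17) = 17
  R: 0 + 1(17) = 17
Total out = 44.3 + 172 + 17 + 17 = 250.3 mol/min.

250 mol/min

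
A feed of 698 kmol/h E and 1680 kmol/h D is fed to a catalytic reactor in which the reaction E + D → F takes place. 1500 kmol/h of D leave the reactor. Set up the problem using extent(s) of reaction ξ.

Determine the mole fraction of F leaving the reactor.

0.0819

For D: n = n₀ − 1ξ → 1500 = 1680 − 1ξ, giving ξ = 180 kmol/h.
Outlet amounts (n = n₀ + ν ξ):
  E: 698 − 1(180) = 518
  D: 1680 − 1(180) = 1500
  F: 0 + 1(180) = 180
Total out = 2198 kmol/h; y_F = 180 / 2198 = 0.08189.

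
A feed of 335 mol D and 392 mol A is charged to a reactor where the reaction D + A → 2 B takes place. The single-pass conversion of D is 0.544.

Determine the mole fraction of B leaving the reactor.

0.501

D reacted = 0.544 × 335 = 182.2 mol; ν_D = −1, so ξ = 182.2/1 = 182.2 mol.
Outlet amounts (n = n₀ + ν ξ):
  D: 335 − 1(182.2) = 152.8
  A: 392 − 1(182.2) = 209.8
  B: 0 + 2(182.2) = 364.5
Total out = 727 mol; y_B = 364.5 / 727 = 0.5013.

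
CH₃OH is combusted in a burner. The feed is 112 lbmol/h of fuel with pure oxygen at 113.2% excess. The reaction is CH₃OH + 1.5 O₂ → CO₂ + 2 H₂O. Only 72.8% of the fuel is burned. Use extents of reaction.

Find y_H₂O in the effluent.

0.319

Stoichiometric O₂ = 1.5 × 112 = 168 lbmol/h; O₂ fed = 168 × 2.132 = 358.2 lbmol/h.
Fuel reacted = 0.728 × 112 → ξ = 81.54 lbmol/h.
Outlet (n = n₀ + ν ξ):
  CH₃OH: 112 − 1(81.54) = 30.46
  O₂: 358.2 − 1.5(81.54) = 235.9
  CO₂: 0 + 1(81.54) = 81.54
  H₂O: 0 + 2(81.54) = 163.1
Total out = 510.9 lbmol/h; y_H₂O = 163.1 / 510.9 = 0.3192.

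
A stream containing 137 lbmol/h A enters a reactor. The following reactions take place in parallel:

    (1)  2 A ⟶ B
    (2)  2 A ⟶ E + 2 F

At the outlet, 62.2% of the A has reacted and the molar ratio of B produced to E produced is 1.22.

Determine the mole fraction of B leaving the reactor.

Conversion of A: A consumed = 0.622 × 137 = 85.21 lbmol/h = 2ξ₁ + 2ξ₂.
Selectivity: 1ξ₁ / (1ξ₂) = 1.22 → ξ₁ = 1.22 ξ₂.
Substitute: (2·1.22 + 2) ξ₂ = 85.21 → ξ₂ = 19.19 lbmol/h, ξ₁ = 23.41 lbmol/h.
Outlet amounts (n = n₀ + Σ ν·ξ):
  A: 137 − 2(23.41) − 2(19.19) = 51.79
  B: 0 + 1(23.41) = 23.41
  E: 0 + 1(19.19) = 19.19
  F: 0 + 2(19.19) = 38.38
Total out = 132.8 lbmol/h; y_B = 23.41 / 132.8 = 0.1763.

0.176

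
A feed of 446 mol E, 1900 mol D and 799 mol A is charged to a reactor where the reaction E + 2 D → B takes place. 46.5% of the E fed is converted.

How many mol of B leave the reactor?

207 mol

E reacted = 0.465 × 446 = 207.4 mol; ν_E = −1, so ξ = 207.4/1 = 207.4 mol.
Outlet amounts (n = n₀ + ν ξ):
  E: 446 − 1(207.4) = 238.6
  D: 1900 − 2(207.4) = 1485
  B: 0 + 1(207.4) = 207.4
  A: 799 (inert)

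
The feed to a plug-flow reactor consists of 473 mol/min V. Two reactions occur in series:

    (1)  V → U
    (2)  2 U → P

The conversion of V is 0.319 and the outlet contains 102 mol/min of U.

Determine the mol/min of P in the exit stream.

24.4 mol/min

Conversion of V: V consumed = 1ξ₁ = 0.319 × 473 → ξ₁ = 150.9 mol/min.
U balance: n_U = 0 + 1ξ₁ − 2ξ₂ = 102 → ξ₂ = (1·150.9 − 102)/2 = 24.44 mol/min.
Outlet amounts (n = n₀ + Σ ν·ξ):
  V: 473 − 1(150.9) = 322.1
  U: 0 + 1(150.9) − 2(24.44) = 102
  P: 0 + 1(24.44) = 24.44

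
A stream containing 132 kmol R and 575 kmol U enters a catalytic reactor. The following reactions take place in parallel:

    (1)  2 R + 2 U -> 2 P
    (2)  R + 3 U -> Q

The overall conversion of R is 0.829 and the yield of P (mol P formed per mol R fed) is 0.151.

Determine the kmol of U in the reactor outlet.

Yield of P: 2ξ₁ / 132 = 0.151 → ξ₁ = 9.966 kmol.
Conversion of R: 2ξ₁ + 1ξ₂ = 0.829 × 132 = 109.4 → ξ₂ = 89.5 kmol.
Outlet amounts (n = n₀ + Σ ν·ξ):
  R: 132 − 2(9.966) − 1(89.5) = 22.57
  U: 575 − 2(9.966) − 3(89.5) = 286.6
  P: 0 + 2(9.966) = 19.93
  Q: 0 + 1(89.5) = 89.5

287 kmol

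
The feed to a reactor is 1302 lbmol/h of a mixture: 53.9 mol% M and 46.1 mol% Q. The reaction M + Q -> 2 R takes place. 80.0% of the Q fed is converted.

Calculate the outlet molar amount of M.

Q reacted = 0.8 × 600.2 = 480.2 lbmol/h; ν_Q = −1, so ξ = 480.2/1 = 480.2 lbmol/h.
Outlet amounts (n = n₀ + ν ξ):
  M: 701.8 − 1(480.2) = 221.6
  Q: 600.2 − 1(480.2) = 120
  R: 0 + 2(480.2) = 960.4

222 lbmol/h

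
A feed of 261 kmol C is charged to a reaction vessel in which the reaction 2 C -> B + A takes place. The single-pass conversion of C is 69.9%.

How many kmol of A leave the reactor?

91.2 kmol

C reacted = 0.699 × 261 = 182.4 kmol; ν_C = −2, so ξ = 182.4/2 = 91.22 kmol.
Outlet amounts (n = n₀ + ν ξ):
  C: 261 − 2(91.22) = 78.56
  B: 0 + 1(91.22) = 91.22
  A: 0 + 1(91.22) = 91.22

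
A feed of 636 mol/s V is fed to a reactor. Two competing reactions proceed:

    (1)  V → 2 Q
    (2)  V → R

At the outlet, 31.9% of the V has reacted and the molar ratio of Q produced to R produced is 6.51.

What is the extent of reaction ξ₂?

ξ₂ = 47.7 mol/s

Conversion of V: V consumed = 0.319 × 636 = 202.9 mol/s = 1ξ₁ + 1ξ₂.
Selectivity: 2ξ₁ / (1ξ₂) = 6.51 → ξ₁ = 3.255 ξ₂.
Substitute: (1·3.255 + 1) ξ₂ = 202.9 → ξ₂ = 47.68 mol/s, ξ₁ = 155.2 mol/s.
Outlet amounts (n = n₀ + Σ ν·ξ):
  V: 636 − 1(155.2) − 1(47.68) = 433.1
  Q: 0 + 2(155.2) = 310.4
  R: 0 + 1(47.68) = 47.68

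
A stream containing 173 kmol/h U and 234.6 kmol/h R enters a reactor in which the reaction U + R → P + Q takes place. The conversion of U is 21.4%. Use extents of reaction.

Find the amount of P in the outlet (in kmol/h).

U reacted = 0.214 × 173 = 37.02 kmol/h; ν_U = −1, so ξ = 37.02/1 = 37.02 kmol/h.
Outlet amounts (n = n₀ + ν ξ):
  U: 173 − 1(37.02) = 136
  R: 234.6 − 1(37.02) = 197.6
  P: 0 + 1(37.02) = 37.02
  Q: 0 + 1(37.02) = 37.02

37 kmol/h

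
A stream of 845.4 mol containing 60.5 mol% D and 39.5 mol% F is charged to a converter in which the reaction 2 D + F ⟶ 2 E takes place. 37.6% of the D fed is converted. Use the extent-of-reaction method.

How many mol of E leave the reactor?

D reacted = 0.376 × 511.5 = 192.3 mol; ν_D = −2, so ξ = 192.3/2 = 96.16 mol.
Outlet amounts (n = n₀ + ν ξ):
  D: 511.5 − 2(96.16) = 319.2
  F: 333.9 − 1(96.16) = 237.8
  E: 0 + 2(96.16) = 192.3

192 mol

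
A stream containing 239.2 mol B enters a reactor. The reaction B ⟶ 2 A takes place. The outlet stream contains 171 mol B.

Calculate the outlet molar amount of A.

136 mol

For B: n = n₀ − 1ξ → 171 = 239.2 − 1ξ, giving ξ = 68.2 mol.
Outlet amounts (n = n₀ + ν ξ):
  B: 239.2 − 1(68.2) = 171
  A: 0 + 2(68.2) = 136.4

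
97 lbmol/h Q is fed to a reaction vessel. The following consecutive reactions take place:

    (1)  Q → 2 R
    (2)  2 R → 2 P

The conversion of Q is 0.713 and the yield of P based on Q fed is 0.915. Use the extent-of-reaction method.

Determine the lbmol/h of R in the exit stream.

Conversion of Q: Q consumed = 1ξ₁ = 0.713 × 97 → ξ₁ = 69.16 lbmol/h.
Yield of P: 2ξ₂ / 97 = 0.915 → ξ₂ = 44.38 lbmol/h.
Outlet amounts (n = n₀ + Σ ν·ξ):
  Q: 97 − 1(69.16) = 27.84
  R: 0 + 2(69.16) − 2(44.38) = 49.57
  P: 0 + 2(44.38) = 88.76

49.6 lbmol/h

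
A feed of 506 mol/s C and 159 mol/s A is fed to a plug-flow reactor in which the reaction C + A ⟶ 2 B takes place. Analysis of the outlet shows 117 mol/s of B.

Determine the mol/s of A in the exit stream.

100 mol/s

For B: n = n₀ + 2ξ → 117 = 0 + 2ξ, giving ξ = 58.5 mol/s.
Outlet amounts (n = n₀ + ν ξ):
  C: 506 − 1(58.5) = 447.5
  A: 159 − 1(58.5) = 100.5
  B: 0 + 2(58.5) = 117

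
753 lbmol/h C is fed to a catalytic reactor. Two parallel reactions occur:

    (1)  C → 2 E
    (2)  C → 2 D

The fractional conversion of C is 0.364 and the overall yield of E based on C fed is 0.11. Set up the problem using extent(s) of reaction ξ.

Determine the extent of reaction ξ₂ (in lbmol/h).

ξ₂ = 233 lbmol/h

Yield of E: 2ξ₁ / 753 = 0.11 → ξ₁ = 41.41 lbmol/h.
Conversion of C: 1ξ₁ + 1ξ₂ = 0.364 × 753 = 274.1 → ξ₂ = 232.7 lbmol/h.
Outlet amounts (n = n₀ + Σ ν·ξ):
  C: 753 − 1(41.41) − 1(232.7) = 478.9
  E: 0 + 2(41.41) = 82.83
  D: 0 + 2(232.7) = 465.4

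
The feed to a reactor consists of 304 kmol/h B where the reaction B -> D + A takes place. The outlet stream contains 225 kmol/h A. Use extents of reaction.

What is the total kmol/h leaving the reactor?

For A: n = n₀ + 1ξ → 225 = 0 + 1ξ, giving ξ = 225 kmol/h.
Outlet amounts (n = n₀ + ν ξ):
  B: 304 − 1(225) = 79
  D: 0 + 1(225) = 225
  A: 0 + 1(225) = 225
Total out = 79 + 225 + 225 = 529 kmol/h.

529 kmol/h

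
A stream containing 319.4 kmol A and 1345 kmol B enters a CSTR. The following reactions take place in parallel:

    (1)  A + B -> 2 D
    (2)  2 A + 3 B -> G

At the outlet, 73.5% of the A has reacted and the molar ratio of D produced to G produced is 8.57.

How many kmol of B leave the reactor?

1070 kmol

Conversion of A: A consumed = 0.735 × 319.4 = 234.8 kmol = 1ξ₁ + 2ξ₂.
Selectivity: 2ξ₁ / (1ξ₂) = 8.57 → ξ₁ = 4.285 ξ₂.
Substitute: (1·4.285 + 2) ξ₂ = 234.8 → ξ₂ = 37.35 kmol, ξ₁ = 160.1 kmol.
Outlet amounts (n = n₀ + Σ ν·ξ):
  A: 319.4 − 1(160.1) − 2(37.35) = 84.64
  B: 1345 − 1(160.1) − 3(37.35) = 1073
  D: 0 + 2(160.1) = 320.1
  G: 0 + 1(37.35) = 37.35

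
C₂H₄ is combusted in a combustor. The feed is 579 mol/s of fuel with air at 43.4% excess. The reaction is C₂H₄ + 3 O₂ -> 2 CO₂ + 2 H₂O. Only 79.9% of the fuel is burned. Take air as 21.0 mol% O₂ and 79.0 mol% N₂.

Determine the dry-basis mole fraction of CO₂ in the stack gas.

Stoichiometric O₂ = 3 × 579 = 1737 mol/s; O₂ fed = 1737 × 1.434 = 2491 mol/s.
N₂ fed = 2491 × 79/21 = 9370 mol/s.
Fuel reacted = 0.799 × 579 → ξ = 462.6 mol/s.
Outlet (n = n₀ + ν ξ):
  C₂H₄: 579 − 1(462.6) = 116.4
  O₂: 2491 − 3(462.6) = 1103
  N₂: 9370 (inert)
  CO₂: 0 + 2(462.6) = 925.2
  H₂O: 0 + 2(462.6) = 925.2
Dry total = 11510 mol/s; y_CO₂ (dry) = 925.2 / 11510 = 0.08035.

0.0804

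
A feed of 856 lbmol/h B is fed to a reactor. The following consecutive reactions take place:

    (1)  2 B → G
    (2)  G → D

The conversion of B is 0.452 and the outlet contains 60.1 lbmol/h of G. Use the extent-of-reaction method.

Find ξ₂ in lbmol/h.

ξ₂ = 133 lbmol/h

Conversion of B: B consumed = 2ξ₁ = 0.452 × 856 → ξ₁ = 193.5 lbmol/h.
G balance: n_G = 0 + 1ξ₁ − 1ξ₂ = 60.1 → ξ₂ = (1·193.5 − 60.1)/1 = 133.4 lbmol/h.
Outlet amounts (n = n₀ + Σ ν·ξ):
  B: 856 − 2(193.5) = 469.1
  G: 0 + 1(193.5) − 1(133.4) = 60.1
  D: 0 + 1(133.4) = 133.4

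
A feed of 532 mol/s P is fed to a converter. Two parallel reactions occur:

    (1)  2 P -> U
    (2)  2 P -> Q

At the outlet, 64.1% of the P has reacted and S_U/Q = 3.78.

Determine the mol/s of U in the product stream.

135 mol/s

Conversion of P: P consumed = 0.641 × 532 = 341 mol/s = 2ξ₁ + 2ξ₂.
Selectivity: 1ξ₁ / (1ξ₂) = 3.78 → ξ₁ = 3.78 ξ₂.
Substitute: (2·3.78 + 2) ξ₂ = 341 → ξ₂ = 35.67 mol/s, ξ₁ = 134.8 mol/s.
Outlet amounts (n = n₀ + Σ ν·ξ):
  P: 532 − 2(134.8) − 2(35.67) = 191
  U: 0 + 1(134.8) = 134.8
  Q: 0 + 1(35.67) = 35.67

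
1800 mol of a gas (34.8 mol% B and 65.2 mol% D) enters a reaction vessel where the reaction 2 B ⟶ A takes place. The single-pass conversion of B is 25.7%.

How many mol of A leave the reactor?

B reacted = 0.257 × 626.4 = 161 mol; ν_B = −2, so ξ = 161/2 = 80.49 mol.
Outlet amounts (n = n₀ + ν ξ):
  B: 626.4 − 2(80.49) = 465.4
  A: 0 + 1(80.49) = 80.49
  D: 1174 (inert)

80.5 mol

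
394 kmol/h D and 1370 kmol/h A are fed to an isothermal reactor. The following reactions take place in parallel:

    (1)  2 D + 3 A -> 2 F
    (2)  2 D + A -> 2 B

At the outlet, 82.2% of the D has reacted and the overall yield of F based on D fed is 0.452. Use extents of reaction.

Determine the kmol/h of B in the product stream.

Yield of F: 2ξ₁ / 394 = 0.452 → ξ₁ = 89.04 kmol/h.
Conversion of D: 2ξ₁ + 2ξ₂ = 0.822 × 394 = 323.9 → ξ₂ = 72.89 kmol/h.
Outlet amounts (n = n₀ + Σ ν·ξ):
  D: 394 − 2(89.04) − 2(72.89) = 70.13
  A: 1370 − 3(89.04) − 1(72.89) = 1030
  F: 0 + 2(89.04) = 178.1
  B: 0 + 2(72.89) = 145.8

146 kmol/h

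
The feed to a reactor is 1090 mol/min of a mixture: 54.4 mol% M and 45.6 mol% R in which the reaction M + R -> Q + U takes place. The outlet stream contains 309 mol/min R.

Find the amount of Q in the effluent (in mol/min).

For R: n = n₀ − 1ξ → 309 = 497 − 1ξ, giving ξ = 188 mol/min.
Outlet amounts (n = n₀ + ν ξ):
  M: 593 − 1(188) = 404.9
  R: 497 − 1(188) = 309
  Q: 0 + 1(188) = 188
  U: 0 + 1(188) = 188

188 mol/min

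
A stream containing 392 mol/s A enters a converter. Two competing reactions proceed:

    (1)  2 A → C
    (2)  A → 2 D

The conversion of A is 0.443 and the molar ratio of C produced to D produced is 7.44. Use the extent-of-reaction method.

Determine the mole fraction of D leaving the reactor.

Conversion of A: A consumed = 0.443 × 392 = 173.7 mol/s = 2ξ₁ + 1ξ₂.
Selectivity: 1ξ₁ / (2ξ₂) = 7.44 → ξ₁ = 14.88 ξ₂.
Substitute: (2·14.88 + 1) ξ₂ = 173.7 → ξ₂ = 5.646 mol/s, ξ₁ = 84.01 mol/s.
Outlet amounts (n = n₀ + Σ ν·ξ):
  A: 392 − 2(84.01) − 1(5.646) = 218.3
  C: 0 + 1(84.01) = 84.01
  D: 0 + 2(5.646) = 11.29
Total out = 313.6 mol/s; y_D = 11.29 / 313.6 = 0.036.

0.036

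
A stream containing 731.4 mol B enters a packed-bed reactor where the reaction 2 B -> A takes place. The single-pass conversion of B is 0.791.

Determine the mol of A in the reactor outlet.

289 mol

B reacted = 0.791 × 731.4 = 578.5 mol; ν_B = −2, so ξ = 578.5/2 = 289.3 mol.
Outlet amounts (n = n₀ + ν ξ):
  B: 731.4 − 2(289.3) = 152.9
  A: 0 + 1(289.3) = 289.3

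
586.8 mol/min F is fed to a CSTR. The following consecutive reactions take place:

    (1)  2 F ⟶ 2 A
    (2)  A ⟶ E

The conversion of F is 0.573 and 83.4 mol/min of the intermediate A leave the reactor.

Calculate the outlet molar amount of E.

253 mol/min

Conversion of F: F consumed = 2ξ₁ = 0.573 × 586.8 → ξ₁ = 168.1 mol/min.
A balance: n_A = 0 + 2ξ₁ − 1ξ₂ = 83.4 → ξ₂ = (2·168.1 − 83.4)/1 = 252.8 mol/min.
Outlet amounts (n = n₀ + Σ ν·ξ):
  F: 586.8 − 2(168.1) = 250.6
  A: 0 + 2(168.1) − 1(252.8) = 83.4
  E: 0 + 1(252.8) = 252.8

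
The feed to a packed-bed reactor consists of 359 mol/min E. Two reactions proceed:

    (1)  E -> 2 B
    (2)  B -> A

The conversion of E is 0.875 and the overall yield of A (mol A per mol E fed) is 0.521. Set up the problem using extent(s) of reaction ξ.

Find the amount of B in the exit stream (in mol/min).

Conversion of E: E consumed = 1ξ₁ = 0.875 × 359 → ξ₁ = 314.1 mol/min.
Yield of A: 1ξ₂ / 359 = 0.521 → ξ₂ = 187 mol/min.
Outlet amounts (n = n₀ + Σ ν·ξ):
  E: 359 − 1(314.1) = 44.88
  B: 0 + 2(314.1) − 1(187) = 441.2
  A: 0 + 1(187) = 187

441 mol/min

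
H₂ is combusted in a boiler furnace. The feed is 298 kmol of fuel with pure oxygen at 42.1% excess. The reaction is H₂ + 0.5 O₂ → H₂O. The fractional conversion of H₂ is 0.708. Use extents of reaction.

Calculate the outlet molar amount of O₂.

Stoichiometric O₂ = 0.5 × 298 = 149 kmol; O₂ fed = 149 × 1.421 = 211.7 kmol.
Fuel reacted = 0.708 × 298 → ξ = 211 kmol.
Outlet (n = n₀ + ν ξ):
  H₂: 298 − 1(211) = 87.02
  O₂: 211.7 − 0.5(211) = 106.2
  H₂O: 0 + 1(211) = 211

106 kmol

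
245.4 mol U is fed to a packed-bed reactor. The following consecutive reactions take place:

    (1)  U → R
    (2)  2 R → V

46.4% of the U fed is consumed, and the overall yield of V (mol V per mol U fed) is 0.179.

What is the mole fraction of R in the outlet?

Conversion of U: U consumed = 1ξ₁ = 0.464 × 245.4 → ξ₁ = 113.9 mol.
Yield of V: 1ξ₂ / 245.4 = 0.179 → ξ₂ = 43.93 mol.
Outlet amounts (n = n₀ + Σ ν·ξ):
  U: 245.4 − 1(113.9) = 131.5
  R: 0 + 1(113.9) − 2(43.93) = 26.01
  V: 0 + 1(43.93) = 43.93
Total out = 201.5 mol; y_R = 26.01 / 201.5 = 0.1291.

0.129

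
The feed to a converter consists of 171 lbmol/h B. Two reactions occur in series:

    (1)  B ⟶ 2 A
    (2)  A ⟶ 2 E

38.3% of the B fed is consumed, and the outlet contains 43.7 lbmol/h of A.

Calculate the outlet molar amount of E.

Conversion of B: B consumed = 1ξ₁ = 0.383 × 171 → ξ₁ = 65.49 lbmol/h.
A balance: n_A = 0 + 2ξ₁ − 1ξ₂ = 43.7 → ξ₂ = (2·65.49 − 43.7)/1 = 87.29 lbmol/h.
Outlet amounts (n = n₀ + Σ ν·ξ):
  B: 171 − 1(65.49) = 105.5
  A: 0 + 2(65.49) − 1(87.29) = 43.7
  E: 0 + 2(87.29) = 174.6

175 lbmol/h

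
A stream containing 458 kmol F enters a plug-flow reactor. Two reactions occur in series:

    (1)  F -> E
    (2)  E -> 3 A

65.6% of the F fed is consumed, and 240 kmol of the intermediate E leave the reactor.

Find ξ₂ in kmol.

Conversion of F: F consumed = 1ξ₁ = 0.656 × 458 → ξ₁ = 300.4 kmol.
E balance: n_E = 0 + 1ξ₁ − 1ξ₂ = 240 → ξ₂ = (1·300.4 − 240)/1 = 60.45 kmol.
Outlet amounts (n = n₀ + Σ ν·ξ):
  F: 458 − 1(300.4) = 157.6
  E: 0 + 1(300.4) − 1(60.45) = 240
  A: 0 + 3(60.45) = 181.3

ξ₂ = 60.4 kmol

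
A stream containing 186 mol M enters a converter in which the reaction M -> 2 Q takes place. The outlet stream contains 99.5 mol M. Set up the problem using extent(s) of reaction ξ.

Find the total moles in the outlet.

For M: n = n₀ − 1ξ → 99.5 = 186 − 1ξ, giving ξ = 86.5 mol.
Outlet amounts (n = n₀ + ν ξ):
  M: 186 − 1(86.5) = 99.5
  Q: 0 + 2(86.5) = 173
Total out = 99.5 + 173 = 272.5 mol.

272 mol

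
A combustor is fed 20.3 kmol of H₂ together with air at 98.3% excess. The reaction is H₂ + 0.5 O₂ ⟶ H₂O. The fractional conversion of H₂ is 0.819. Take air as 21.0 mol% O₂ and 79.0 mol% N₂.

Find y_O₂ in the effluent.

Stoichiometric O₂ = 0.5 × 20.3 = 10.15 kmol; O₂ fed = 10.15 × 1.983 = 20.13 kmol.
N₂ fed = 20.13 × 79/21 = 75.72 kmol.
Fuel reacted = 0.819 × 20.3 → ξ = 16.63 kmol.
Outlet (n = n₀ + ν ξ):
  H₂: 20.3 − 1(16.63) = 3.674
  O₂: 20.13 − 0.5(16.63) = 11.81
  N₂: 75.72 (inert)
  H₂O: 0 + 1(16.63) = 16.63
Total out = 107.8 kmol; y_O₂ = 11.81 / 107.8 = 0.1096.

0.11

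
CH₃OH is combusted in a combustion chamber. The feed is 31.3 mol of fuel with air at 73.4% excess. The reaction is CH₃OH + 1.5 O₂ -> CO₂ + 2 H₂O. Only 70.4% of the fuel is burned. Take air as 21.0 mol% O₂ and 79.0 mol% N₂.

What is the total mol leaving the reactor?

430 mol

Stoichiometric O₂ = 1.5 × 31.3 = 46.95 mol; O₂ fed = 46.95 × 1.734 = 81.41 mol.
N₂ fed = 81.41 × 79/21 = 306.3 mol.
Fuel reacted = 0.704 × 31.3 → ξ = 22.04 mol.
Outlet (n = n₀ + ν ξ):
  CH₃OH: 31.3 − 1(22.04) = 9.265
  O₂: 81.41 − 1.5(22.04) = 48.36
  N₂: 306.3 (inert)
  CO₂: 0 + 1(22.04) = 22.04
  H₂O: 0 + 2(22.04) = 44.07
Total out = 9.265 + 48.36 + 306.3 + 22.04 + 44.07 = 430 mol.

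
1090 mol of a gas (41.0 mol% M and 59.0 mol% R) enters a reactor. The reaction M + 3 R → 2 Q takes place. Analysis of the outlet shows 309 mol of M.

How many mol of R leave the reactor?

For M: n = n₀ − 1ξ → 309 = 446.9 − 1ξ, giving ξ = 137.9 mol.
Outlet amounts (n = n₀ + ν ξ):
  M: 446.9 − 1(137.9) = 309
  R: 643.1 − 3(137.9) = 229.4
  Q: 0 + 2(137.9) = 275.8

229 mol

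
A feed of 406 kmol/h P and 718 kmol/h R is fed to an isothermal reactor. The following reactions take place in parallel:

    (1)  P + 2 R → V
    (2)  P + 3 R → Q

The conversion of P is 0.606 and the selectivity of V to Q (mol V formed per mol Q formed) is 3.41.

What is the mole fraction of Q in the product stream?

Conversion of P: P consumed = 0.606 × 406 = 246 kmol/h = 1ξ₁ + 1ξ₂.
Selectivity: 1ξ₁ / (1ξ₂) = 3.41 → ξ₁ = 3.41 ξ₂.
Substitute: (1·3.41 + 1) ξ₂ = 246 → ξ₂ = 55.79 kmol/h, ξ₁ = 190.2 kmol/h.
Outlet amounts (n = n₀ + Σ ν·ξ):
  P: 406 − 1(190.2) − 1(55.79) = 160
  R: 718 − 2(190.2) − 3(55.79) = 170.1
  V: 0 + 1(190.2) = 190.2
  Q: 0 + 1(55.79) = 55.79
Total out = 576.1 kmol/h; y_Q = 55.79 / 576.1 = 0.09684.

0.0968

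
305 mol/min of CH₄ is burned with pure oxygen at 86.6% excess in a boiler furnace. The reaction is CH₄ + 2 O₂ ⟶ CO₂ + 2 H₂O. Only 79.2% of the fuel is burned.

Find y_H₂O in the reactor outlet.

Stoichiometric O₂ = 2 × 305 = 610 mol/min; O₂ fed = 610 × 1.866 = 1138 mol/min.
Fuel reacted = 0.792 × 305 → ξ = 241.6 mol/min.
Outlet (n = n₀ + ν ξ):
  CH₄: 305 − 1(241.6) = 63.44
  O₂: 1138 − 2(241.6) = 655.1
  CO₂: 0 + 1(241.6) = 241.6
  H₂O: 0 + 2(241.6) = 483.1
Total out = 1443 mol/min; y_H₂O = 483.1 / 1443 = 0.3347.

0.335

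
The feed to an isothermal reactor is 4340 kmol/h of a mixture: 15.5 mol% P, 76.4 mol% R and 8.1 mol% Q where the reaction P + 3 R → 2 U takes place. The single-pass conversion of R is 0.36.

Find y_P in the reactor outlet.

0.0775

R reacted = 0.36 × 3316 = 1194 kmol/h; ν_R = −3, so ξ = 1194/3 = 397.9 kmol/h.
Outlet amounts (n = n₀ + ν ξ):
  P: 672.7 − 1(397.9) = 274.8
  R: 3316 − 3(397.9) = 2122
  U: 0 + 2(397.9) = 795.8
  Q: 351.5 (inert)
Total out = 3544 kmol/h; y_P = 274.8 / 3544 = 0.07754.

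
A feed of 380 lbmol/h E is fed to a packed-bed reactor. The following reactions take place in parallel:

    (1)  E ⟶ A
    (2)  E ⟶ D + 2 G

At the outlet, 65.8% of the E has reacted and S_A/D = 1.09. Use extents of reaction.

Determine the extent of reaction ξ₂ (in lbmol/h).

ξ₂ = 120 lbmol/h

Conversion of E: E consumed = 0.658 × 380 = 250 lbmol/h = 1ξ₁ + 1ξ₂.
Selectivity: 1ξ₁ / (1ξ₂) = 1.09 → ξ₁ = 1.09 ξ₂.
Substitute: (1·1.09 + 1) ξ₂ = 250 → ξ₂ = 119.6 lbmol/h, ξ₁ = 130.4 lbmol/h.
Outlet amounts (n = n₀ + Σ ν·ξ):
  E: 380 − 1(130.4) − 1(119.6) = 130
  A: 0 + 1(130.4) = 130.4
  D: 0 + 1(119.6) = 119.6
  G: 0 + 2(119.6) = 239.3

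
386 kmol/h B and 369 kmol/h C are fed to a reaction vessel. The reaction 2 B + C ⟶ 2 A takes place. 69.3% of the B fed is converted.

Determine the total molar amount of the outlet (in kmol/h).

621 kmol/h

B reacted = 0.693 × 386 = 267.5 kmol/h; ν_B = −2, so ξ = 267.5/2 = 133.7 kmol/h.
Outlet amounts (n = n₀ + ν ξ):
  B: 386 − 2(133.7) = 118.5
  C: 369 − 1(133.7) = 235.3
  A: 0 + 2(133.7) = 267.5
Total out = 118.5 + 235.3 + 267.5 = 621.3 kmol/h.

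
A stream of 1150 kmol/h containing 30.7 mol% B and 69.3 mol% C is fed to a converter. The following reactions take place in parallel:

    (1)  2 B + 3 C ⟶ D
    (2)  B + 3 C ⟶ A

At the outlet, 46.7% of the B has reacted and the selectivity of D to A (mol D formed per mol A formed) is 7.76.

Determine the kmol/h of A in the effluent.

9.98 kmol/h

Conversion of B: B consumed = 0.467 × 353.1 = 164.9 kmol/h = 2ξ₁ + 1ξ₂.
Selectivity: 1ξ₁ / (1ξ₂) = 7.76 → ξ₁ = 7.76 ξ₂.
Substitute: (2·7.76 + 1) ξ₂ = 164.9 → ξ₂ = 9.98 kmol/h, ξ₁ = 77.45 kmol/h.
Outlet amounts (n = n₀ + Σ ν·ξ):
  B: 353.1 − 2(77.45) − 1(9.98) = 188.2
  C: 797 − 3(77.45) − 3(9.98) = 534.7
  D: 0 + 1(77.45) = 77.45
  A: 0 + 1(9.98) = 9.98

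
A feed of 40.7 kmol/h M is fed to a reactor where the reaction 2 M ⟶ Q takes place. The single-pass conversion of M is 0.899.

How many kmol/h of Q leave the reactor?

M reacted = 0.899 × 40.7 = 36.59 kmol/h; ν_M = −2, so ξ = 36.59/2 = 18.29 kmol/h.
Outlet amounts (n = n₀ + ν ξ):
  M: 40.7 − 2(18.29) = 4.111
  Q: 0 + 1(18.29) = 18.29

18.3 kmol/h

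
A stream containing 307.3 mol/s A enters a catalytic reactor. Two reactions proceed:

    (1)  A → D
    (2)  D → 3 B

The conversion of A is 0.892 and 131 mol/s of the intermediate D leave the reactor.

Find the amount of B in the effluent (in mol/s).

Conversion of A: A consumed = 1ξ₁ = 0.892 × 307.3 → ξ₁ = 274.1 mol/s.
D balance: n_D = 0 + 1ξ₁ − 1ξ₂ = 131 → ξ₂ = (1·274.1 − 131)/1 = 143.1 mol/s.
Outlet amounts (n = n₀ + Σ ν·ξ):
  A: 307.3 − 1(274.1) = 33.19
  D: 0 + 1(274.1) − 1(143.1) = 131
  B: 0 + 3(143.1) = 429.3

429 mol/s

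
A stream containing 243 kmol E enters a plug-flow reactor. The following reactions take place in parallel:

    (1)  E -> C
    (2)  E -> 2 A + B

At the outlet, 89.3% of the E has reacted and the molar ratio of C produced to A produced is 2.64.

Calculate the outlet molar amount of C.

182 kmol

Conversion of E: E consumed = 0.893 × 243 = 217 kmol = 1ξ₁ + 1ξ₂.
Selectivity: 1ξ₁ / (2ξ₂) = 2.64 → ξ₁ = 5.28 ξ₂.
Substitute: (1·5.28 + 1) ξ₂ = 217 → ξ₂ = 34.55 kmol, ξ₁ = 182.4 kmol.
Outlet amounts (n = n₀ + Σ ν·ξ):
  E: 243 − 1(182.4) − 1(34.55) = 26
  C: 0 + 1(182.4) = 182.4
  A: 0 + 2(34.55) = 69.11
  B: 0 + 1(34.55) = 34.55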